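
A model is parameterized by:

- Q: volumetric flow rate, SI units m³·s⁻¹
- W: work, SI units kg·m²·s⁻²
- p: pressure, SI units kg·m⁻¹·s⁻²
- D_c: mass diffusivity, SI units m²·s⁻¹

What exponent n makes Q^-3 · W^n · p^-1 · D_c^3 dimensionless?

1

Balance the M exponent: (1)·n from W, plus −3·(0) − (1) + 3·(0) = -1 from the rest, must sum to zero.
n − 1 = 0, so n = 1.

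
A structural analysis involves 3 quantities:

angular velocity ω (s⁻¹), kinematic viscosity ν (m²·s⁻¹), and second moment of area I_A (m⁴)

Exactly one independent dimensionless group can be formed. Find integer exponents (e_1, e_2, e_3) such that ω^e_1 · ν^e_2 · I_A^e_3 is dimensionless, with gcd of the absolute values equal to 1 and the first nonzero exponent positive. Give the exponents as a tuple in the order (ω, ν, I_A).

(2, -2, 1)

L: e_1·(0) + e_2·(2) + e_3·(4) = 0
T: e_1·(-1) + e_2·(-1) + e_3·(0) = 0
Solving this homogeneous linear system for the smallest-integer solution (first nonzero entry positive) gives (2, -2, 1).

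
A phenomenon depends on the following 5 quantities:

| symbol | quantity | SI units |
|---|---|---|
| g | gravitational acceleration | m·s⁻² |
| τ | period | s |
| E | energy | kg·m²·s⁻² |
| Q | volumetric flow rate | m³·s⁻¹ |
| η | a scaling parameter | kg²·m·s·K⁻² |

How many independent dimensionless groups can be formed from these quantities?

1

There are 5 variables and 4 base dimensions (M, L, T, Θ).
The dimension matrix has rank 4.
Independent dimensionless groups: 5 − 4 = 1.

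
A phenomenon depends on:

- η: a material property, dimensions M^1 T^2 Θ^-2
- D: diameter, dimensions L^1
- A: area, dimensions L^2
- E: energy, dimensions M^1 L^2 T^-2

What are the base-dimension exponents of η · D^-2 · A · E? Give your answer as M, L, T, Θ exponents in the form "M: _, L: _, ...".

M: 2, L: 2, T: 0, Θ: -2

Collect each base-dimension exponent across the product:
  M: (1) − 2·(0) + (0) + (1) = 2
  L: (0) − 2·(1) + (2) + (2) = 2
  T: (2) − 2·(0) + (0) + (-2) = 0
  Θ: (-2) − 2·(0) + (0) + (0) = -2
So the dimensions are [M² L² Θ⁻²].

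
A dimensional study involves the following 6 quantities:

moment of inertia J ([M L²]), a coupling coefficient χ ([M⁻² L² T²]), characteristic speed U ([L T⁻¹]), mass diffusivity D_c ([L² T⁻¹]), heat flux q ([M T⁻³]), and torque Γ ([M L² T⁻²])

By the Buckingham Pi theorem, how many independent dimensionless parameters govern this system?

3

There are 6 variables and 3 base dimensions (M, L, T).
The dimension matrix has rank 3.
Independent dimensionless groups: 6 − 3 = 3.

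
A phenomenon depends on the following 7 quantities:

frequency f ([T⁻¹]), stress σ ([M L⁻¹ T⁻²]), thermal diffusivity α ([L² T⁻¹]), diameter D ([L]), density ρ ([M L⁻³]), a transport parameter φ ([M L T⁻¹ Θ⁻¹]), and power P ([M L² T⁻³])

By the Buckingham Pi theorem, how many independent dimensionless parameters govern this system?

3

There are 7 variables and 4 base dimensions (M, L, T, Θ).
The dimension matrix has rank 4.
Independent dimensionless groups: 7 − 4 = 3.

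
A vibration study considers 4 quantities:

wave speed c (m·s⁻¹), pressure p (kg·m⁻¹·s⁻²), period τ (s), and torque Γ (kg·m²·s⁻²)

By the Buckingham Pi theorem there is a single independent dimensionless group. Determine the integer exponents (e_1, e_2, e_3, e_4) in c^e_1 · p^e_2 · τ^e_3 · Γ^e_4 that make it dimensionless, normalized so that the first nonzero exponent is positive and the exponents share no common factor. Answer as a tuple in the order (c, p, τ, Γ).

(3, 1, 3, -1)

M: e_1·(0) + e_2·(1) + e_3·(0) + e_4·(1) = 0
L: e_1·(1) + e_2·(-1) + e_3·(0) + e_4·(2) = 0
T: e_1·(-1) + e_2·(-2) + e_3·(1) + e_4·(-2) = 0
Solving this homogeneous linear system for the smallest-integer solution (first nonzero entry positive) gives (3, 1, 3, -1).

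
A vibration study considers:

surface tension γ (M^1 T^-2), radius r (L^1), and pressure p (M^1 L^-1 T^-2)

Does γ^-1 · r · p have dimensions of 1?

Sum the exponent of each base dimension across the product:
  M: −[γ]_M + [r]_M + [p]_M = −(1) + (0) + (1) = 0
  L: −[γ]_L + [r]_L + [p]_L = −(0) + (1) + (-1) = 0
  T: −[γ]_T + [r]_T + [p]_T = −(-2) + (0) + (-2) = 0
All base exponents vanish — dimensionless.

yes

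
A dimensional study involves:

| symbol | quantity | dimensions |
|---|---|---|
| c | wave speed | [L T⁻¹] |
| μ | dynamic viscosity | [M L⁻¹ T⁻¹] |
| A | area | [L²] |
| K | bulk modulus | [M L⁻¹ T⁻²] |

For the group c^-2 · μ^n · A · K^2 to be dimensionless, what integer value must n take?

Balance the M exponent: (1)·n from μ, plus −2·(0) + (0) + 2·(1) = 2 from the rest, must sum to zero.
n + 2 = 0, so n = -2.

-2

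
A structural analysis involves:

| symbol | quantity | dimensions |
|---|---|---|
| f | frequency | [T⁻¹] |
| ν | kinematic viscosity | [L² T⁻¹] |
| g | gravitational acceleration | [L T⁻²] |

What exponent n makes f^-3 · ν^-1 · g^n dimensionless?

Balance the L exponent: (1)·n from g, plus −3·(0) − (2) = -2 from the rest, must sum to zero.
n − 2 = 0, so n = 2.

2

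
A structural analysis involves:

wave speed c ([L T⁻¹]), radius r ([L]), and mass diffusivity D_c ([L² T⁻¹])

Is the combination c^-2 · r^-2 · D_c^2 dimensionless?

yes

Sum the exponent of each base dimension across the product:
  M: −2·[c]_M − 2·[r]_M + 2·[D_c]_M = −2·(0) − 2·(0) + 2·(0) = 0
  L: −2·[c]_L − 2·[r]_L + 2·[D_c]_L = −2·(1) − 2·(1) + 2·(2) = 0
  T: −2·[c]_T − 2·[r]_T + 2·[D_c]_T = −2·(-1) − 2·(0) + 2·(-1) = 0
All base exponents vanish — dimensionless.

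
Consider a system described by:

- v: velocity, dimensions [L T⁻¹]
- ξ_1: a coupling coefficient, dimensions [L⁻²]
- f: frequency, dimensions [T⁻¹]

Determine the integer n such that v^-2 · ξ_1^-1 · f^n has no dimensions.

Balance the T exponent: (-1)·n from f, plus −2·(-1) − (0) = 2 from the rest, must sum to zero.
−n + 2 = 0, so n = 2.

2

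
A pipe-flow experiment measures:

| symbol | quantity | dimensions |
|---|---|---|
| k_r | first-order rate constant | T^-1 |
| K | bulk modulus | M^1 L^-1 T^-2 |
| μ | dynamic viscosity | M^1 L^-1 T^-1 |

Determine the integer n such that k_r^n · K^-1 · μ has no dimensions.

Balance the T exponent: (-1)·n from k_r, plus −(-2) + (-1) = 1 from the rest, must sum to zero.
−n + 1 = 0, so n = 1.

1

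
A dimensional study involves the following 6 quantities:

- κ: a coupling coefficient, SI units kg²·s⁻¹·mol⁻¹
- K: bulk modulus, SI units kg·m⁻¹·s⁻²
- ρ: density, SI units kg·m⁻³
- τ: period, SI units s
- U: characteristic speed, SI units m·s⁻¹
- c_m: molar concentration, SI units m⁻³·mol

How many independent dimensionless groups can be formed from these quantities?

There are 6 variables and 4 base dimensions (M, L, T, N).
The dimension matrix has rank 4.
Independent dimensionless groups: 6 − 4 = 2.

2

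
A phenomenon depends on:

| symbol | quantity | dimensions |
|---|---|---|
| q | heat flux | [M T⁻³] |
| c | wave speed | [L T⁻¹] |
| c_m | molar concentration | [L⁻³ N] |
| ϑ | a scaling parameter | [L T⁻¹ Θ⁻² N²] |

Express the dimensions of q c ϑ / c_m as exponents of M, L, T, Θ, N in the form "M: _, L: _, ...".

M: 1, L: 5, T: -5, Θ: -2, N: 1

Collect each base-dimension exponent across the product:
  M: (1) + (0) − (0) + (0) = 1
  L: (0) + (1) − (-3) + (1) = 5
  T: (-3) + (-1) − (0) + (-1) = -5
  Θ: (0) + (0) − (0) + (-2) = -2
  N: (0) + (0) − (1) + (2) = 1
So the dimensions are [M L⁵ T⁻⁵ Θ⁻² N].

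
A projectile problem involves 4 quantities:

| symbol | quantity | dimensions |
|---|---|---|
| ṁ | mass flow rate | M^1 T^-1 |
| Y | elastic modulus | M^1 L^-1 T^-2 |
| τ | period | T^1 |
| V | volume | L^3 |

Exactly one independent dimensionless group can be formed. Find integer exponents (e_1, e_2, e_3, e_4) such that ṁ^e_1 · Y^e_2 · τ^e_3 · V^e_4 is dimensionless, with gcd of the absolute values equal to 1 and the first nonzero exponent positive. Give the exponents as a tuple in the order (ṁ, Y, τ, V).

M: e_1·(1) + e_2·(1) + e_3·(0) + e_4·(0) = 0
L: e_1·(0) + e_2·(-1) + e_3·(0) + e_4·(3) = 0
T: e_1·(-1) + e_2·(-2) + e_3·(1) + e_4·(0) = 0
Solving this homogeneous linear system for the smallest-integer solution (first nonzero entry positive) gives (3, -3, -3, -1).

(3, -3, -3, -1)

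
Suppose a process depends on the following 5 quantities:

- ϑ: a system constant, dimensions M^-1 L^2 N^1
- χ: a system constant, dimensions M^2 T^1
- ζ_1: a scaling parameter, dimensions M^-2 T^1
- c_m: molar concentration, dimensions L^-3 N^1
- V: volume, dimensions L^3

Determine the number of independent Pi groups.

There are 5 variables and 4 base dimensions (M, L, T, N).
The dimension matrix has rank 4.
Independent dimensionless groups: 5 − 4 = 1.

1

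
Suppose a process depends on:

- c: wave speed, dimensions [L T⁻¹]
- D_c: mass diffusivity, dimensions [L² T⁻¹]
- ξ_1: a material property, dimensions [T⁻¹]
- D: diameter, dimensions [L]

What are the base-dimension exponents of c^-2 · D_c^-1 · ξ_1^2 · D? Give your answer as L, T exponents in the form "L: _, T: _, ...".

L: -3, T: 1

Collect each base-dimension exponent across the product:
  L: −2·(1) − (2) + 2·(0) + (1) = -3
  T: −2·(-1) − (-1) + 2·(-1) + (0) = 1
So the dimensions are [L⁻³ T].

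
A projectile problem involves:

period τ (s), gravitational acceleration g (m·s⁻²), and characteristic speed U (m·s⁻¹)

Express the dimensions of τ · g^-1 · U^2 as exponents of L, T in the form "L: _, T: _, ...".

Collect each base-dimension exponent across the product:
  L: (0) − (1) + 2·(1) = 1
  T: (1) − (-2) + 2·(-1) = 1
So the dimensions are [L T].

L: 1, T: 1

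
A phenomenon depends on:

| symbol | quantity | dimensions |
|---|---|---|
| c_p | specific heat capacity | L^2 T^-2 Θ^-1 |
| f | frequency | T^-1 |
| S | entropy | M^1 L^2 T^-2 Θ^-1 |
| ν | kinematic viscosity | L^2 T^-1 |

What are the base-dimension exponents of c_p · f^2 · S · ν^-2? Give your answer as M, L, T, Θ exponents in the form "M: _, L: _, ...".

Collect each base-dimension exponent across the product:
  M: (0) + 2·(0) + (1) − 2·(0) = 1
  L: (2) + 2·(0) + (2) − 2·(2) = 0
  T: (-2) + 2·(-1) + (-2) − 2·(-1) = -4
  Θ: (-1) + 2·(0) + (-1) − 2·(0) = -2
So the dimensions are [M T⁻⁴ Θ⁻²].

M: 1, L: 0, T: -4, Θ: -2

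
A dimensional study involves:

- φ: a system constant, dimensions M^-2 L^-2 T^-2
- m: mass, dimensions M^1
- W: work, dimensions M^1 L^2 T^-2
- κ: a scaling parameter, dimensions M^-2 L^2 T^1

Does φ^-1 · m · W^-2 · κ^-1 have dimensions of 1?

no

Sum the exponent of each base dimension across the product:
  M: −[φ]_M + [m]_M − 2·[W]_M − [κ]_M = −(-2) + (1) − 2·(1) − (-2) = 3
  L: −[φ]_L + [m]_L − 2·[W]_L − [κ]_L = −(-2) + (0) − 2·(2) − (2) = -4
  T: −[φ]_T + [m]_T − 2·[W]_T − [κ]_T = −(-2) + (0) − 2·(-2) − (1) = 5
Net dimensions [M³ L⁻⁴ T⁵] ≠ [1] — not dimensionless.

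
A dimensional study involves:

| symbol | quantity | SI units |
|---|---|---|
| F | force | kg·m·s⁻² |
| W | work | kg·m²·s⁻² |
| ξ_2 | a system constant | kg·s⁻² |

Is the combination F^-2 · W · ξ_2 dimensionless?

yes

Sum the exponent of each base dimension across the product:
  M: −2·[F]_M + [W]_M + [ξ_2]_M = −2·(1) + (1) + (1) = 0
  L: −2·[F]_L + [W]_L + [ξ_2]_L = −2·(1) + (2) + (0) = 0
  T: −2·[F]_T + [W]_T + [ξ_2]_T = −2·(-2) + (-2) + (-2) = 0
All base exponents vanish — dimensionless.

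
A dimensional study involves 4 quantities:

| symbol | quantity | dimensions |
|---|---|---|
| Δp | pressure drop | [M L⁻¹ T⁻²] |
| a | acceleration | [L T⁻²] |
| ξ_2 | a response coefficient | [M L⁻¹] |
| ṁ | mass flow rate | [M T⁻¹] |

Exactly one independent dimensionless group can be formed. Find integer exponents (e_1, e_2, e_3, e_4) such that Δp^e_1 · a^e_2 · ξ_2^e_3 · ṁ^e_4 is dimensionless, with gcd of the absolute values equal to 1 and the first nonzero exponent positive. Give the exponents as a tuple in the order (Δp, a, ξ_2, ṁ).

(1, -2, -3, 2)

M: e_1·(1) + e_2·(0) + e_3·(1) + e_4·(1) = 0
L: e_1·(-1) + e_2·(1) + e_3·(-1) + e_4·(0) = 0
T: e_1·(-2) + e_2·(-2) + e_3·(0) + e_4·(-1) = 0
Solving this homogeneous linear system for the smallest-integer solution (first nonzero entry positive) gives (1, -2, -3, 2).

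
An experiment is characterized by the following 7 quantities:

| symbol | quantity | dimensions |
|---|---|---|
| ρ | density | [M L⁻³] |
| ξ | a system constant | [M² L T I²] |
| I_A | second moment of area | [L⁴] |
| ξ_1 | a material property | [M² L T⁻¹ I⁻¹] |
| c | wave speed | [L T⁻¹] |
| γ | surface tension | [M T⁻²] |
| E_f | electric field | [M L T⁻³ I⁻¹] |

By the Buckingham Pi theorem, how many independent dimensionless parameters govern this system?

3

There are 7 variables and 4 base dimensions (M, L, T, I).
The dimension matrix has rank 4.
Independent dimensionless groups: 7 − 4 = 3.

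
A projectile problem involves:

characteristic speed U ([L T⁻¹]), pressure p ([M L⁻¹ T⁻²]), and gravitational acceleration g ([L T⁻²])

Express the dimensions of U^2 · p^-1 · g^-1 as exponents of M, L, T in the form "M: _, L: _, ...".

Collect each base-dimension exponent across the product:
  M: 2·(0) − (1) − (0) = -1
  L: 2·(1) − (-1) − (1) = 2
  T: 2·(-1) − (-2) − (-2) = 2
So the dimensions are [M⁻¹ L² T²].

M: -1, L: 2, T: 2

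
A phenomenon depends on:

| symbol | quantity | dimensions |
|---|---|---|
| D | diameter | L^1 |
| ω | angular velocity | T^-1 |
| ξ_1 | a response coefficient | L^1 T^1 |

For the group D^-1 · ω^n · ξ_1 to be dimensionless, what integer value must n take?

Balance the T exponent: (-1)·n from ω, plus −(0) + (1) = 1 from the rest, must sum to zero.
−n + 1 = 0, so n = 1.

1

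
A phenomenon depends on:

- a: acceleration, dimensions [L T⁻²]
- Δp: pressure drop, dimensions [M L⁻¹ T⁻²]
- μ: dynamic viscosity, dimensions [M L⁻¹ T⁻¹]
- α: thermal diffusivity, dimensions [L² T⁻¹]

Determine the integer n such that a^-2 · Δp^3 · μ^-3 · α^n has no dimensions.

Balance the L exponent: (2)·n from α, plus −2·(1) + 3·(-1) − 3·(-1) = -2 from the rest, must sum to zero.
2n − 2 = 0, so n = 1.

1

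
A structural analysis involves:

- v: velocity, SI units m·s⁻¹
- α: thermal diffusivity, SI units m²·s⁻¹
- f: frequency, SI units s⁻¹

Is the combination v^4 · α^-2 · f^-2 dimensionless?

Sum the exponent of each base dimension across the product:
  L: 4·[v]_L − 2·[α]_L − 2·[f]_L = 4·(1) − 2·(2) − 2·(0) = 0
  T: 4·[v]_T − 2·[α]_T − 2·[f]_T = 4·(-1) − 2·(-1) − 2·(-1) = 0
All base exponents vanish — dimensionless.

yes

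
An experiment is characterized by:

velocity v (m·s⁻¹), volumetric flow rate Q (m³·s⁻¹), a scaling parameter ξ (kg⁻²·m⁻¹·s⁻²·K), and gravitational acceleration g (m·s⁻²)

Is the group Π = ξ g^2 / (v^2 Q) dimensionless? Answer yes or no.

Sum the exponent of each base dimension across the product:
  M: −2·[v]_M − [Q]_M + [ξ]_M + 2·[g]_M = −2·(0) − (0) + (-2) + 2·(0) = -2
  L: −2·[v]_L − [Q]_L + [ξ]_L + 2·[g]_L = −2·(1) − (3) + (-1) + 2·(1) = -4
  T: −2·[v]_T − [Q]_T + [ξ]_T + 2·[g]_T = −2·(-1) − (-1) + (-2) + 2·(-2) = -3
  Θ: −2·[v]_Θ − [Q]_Θ + [ξ]_Θ + 2·[g]_Θ = −2·(0) − (0) + (1) + 2·(0) = 1
Net dimensions [M⁻² L⁻⁴ T⁻³ Θ] ≠ [1] — not dimensionless.

no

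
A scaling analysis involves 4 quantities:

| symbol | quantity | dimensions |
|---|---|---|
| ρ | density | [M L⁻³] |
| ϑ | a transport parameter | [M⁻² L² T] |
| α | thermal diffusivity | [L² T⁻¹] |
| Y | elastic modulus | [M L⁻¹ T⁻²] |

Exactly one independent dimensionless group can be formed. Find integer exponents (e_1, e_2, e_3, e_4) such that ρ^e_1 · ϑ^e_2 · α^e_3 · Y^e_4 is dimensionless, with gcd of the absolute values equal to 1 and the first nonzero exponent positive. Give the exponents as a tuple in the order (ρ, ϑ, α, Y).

(3, 1, 3, -1)

M: e_1·(1) + e_2·(-2) + e_3·(0) + e_4·(1) = 0
L: e_1·(-3) + e_2·(2) + e_3·(2) + e_4·(-1) = 0
T: e_1·(0) + e_2·(1) + e_3·(-1) + e_4·(-2) = 0
Solving this homogeneous linear system for the smallest-integer solution (first nonzero entry positive) gives (3, 1, 3, -1).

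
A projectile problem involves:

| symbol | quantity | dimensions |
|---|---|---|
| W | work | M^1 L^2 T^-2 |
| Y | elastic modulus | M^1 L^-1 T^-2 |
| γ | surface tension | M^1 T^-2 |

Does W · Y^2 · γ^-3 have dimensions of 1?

yes

Sum the exponent of each base dimension across the product:
  M: [W]_M + 2·[Y]_M − 3·[γ]_M = (1) + 2·(1) − 3·(1) = 0
  L: [W]_L + 2·[Y]_L − 3·[γ]_L = (2) + 2·(-1) − 3·(0) = 0
  T: [W]_T + 2·[Y]_T − 3·[γ]_T = (-2) + 2·(-2) − 3·(-2) = 0
All base exponents vanish — dimensionless.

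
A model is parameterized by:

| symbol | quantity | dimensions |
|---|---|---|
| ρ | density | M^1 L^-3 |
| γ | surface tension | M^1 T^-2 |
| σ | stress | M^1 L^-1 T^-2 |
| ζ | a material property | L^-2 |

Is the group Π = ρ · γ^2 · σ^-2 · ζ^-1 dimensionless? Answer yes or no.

no

Sum the exponent of each base dimension across the product:
  M: [ρ]_M + 2·[γ]_M − 2·[σ]_M − [ζ]_M = (1) + 2·(1) − 2·(1) − (0) = 1
  L: [ρ]_L + 2·[γ]_L − 2·[σ]_L − [ζ]_L = (-3) + 2·(0) − 2·(-1) − (-2) = 1
  T: [ρ]_T + 2·[γ]_T − 2·[σ]_T − [ζ]_T = (0) + 2·(-2) − 2·(-2) − (0) = 0
Net dimensions [M L] ≠ [1] — not dimensionless.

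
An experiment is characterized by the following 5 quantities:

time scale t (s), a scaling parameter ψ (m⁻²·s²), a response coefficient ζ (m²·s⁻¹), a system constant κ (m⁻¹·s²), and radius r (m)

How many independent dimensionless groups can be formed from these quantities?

3

There are 5 variables and 2 base dimensions (L, T).
The dimension matrix has rank 2.
Independent dimensionless groups: 5 − 2 = 3.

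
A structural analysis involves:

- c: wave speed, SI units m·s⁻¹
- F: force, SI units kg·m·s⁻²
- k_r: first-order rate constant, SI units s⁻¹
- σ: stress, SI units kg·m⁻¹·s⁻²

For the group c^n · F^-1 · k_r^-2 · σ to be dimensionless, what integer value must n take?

2

Balance the L exponent: (1)·n from c, plus −(1) − 2·(0) + (-1) = -2 from the rest, must sum to zero.
n − 2 = 0, so n = 2.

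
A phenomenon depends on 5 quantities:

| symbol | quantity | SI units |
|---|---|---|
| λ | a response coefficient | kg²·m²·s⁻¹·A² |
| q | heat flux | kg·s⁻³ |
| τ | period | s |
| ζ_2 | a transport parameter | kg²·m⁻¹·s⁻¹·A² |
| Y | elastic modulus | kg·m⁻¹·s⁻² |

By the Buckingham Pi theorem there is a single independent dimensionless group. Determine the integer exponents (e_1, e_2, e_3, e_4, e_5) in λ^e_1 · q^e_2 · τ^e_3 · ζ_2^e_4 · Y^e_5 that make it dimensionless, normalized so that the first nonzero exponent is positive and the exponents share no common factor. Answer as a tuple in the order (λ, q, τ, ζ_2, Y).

(1, -3, -3, -1, 3)

M: e_1·(2) + e_2·(1) + e_3·(0) + e_4·(2) + e_5·(1) = 0
L: e_1·(2) + e_2·(0) + e_3·(0) + e_4·(-1) + e_5·(-1) = 0
T: e_1·(-1) + e_2·(-3) + e_3·(1) + e_4·(-1) + e_5·(-2) = 0
I: e_1·(2) + e_2·(0) + e_3·(0) + e_4·(2) + e_5·(0) = 0
Solving this homogeneous linear system for the smallest-integer solution (first nonzero entry positive) gives (1, -3, -3, -1, 3).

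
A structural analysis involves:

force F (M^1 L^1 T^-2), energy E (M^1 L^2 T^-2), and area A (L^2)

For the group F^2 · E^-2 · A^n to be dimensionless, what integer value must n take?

1

Balance the L exponent: (2)·n from A, plus 2·(1) − 2·(2) = -2 from the rest, must sum to zero.
2n − 2 = 0, so n = 1.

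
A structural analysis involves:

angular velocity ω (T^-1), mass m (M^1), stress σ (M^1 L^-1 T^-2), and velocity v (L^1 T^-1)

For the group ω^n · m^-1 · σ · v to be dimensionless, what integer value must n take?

Balance the T exponent: (-1)·n from ω, plus −(0) + (-2) + (-1) = -3 from the rest, must sum to zero.
−n − 3 = 0, so n = -3.

-3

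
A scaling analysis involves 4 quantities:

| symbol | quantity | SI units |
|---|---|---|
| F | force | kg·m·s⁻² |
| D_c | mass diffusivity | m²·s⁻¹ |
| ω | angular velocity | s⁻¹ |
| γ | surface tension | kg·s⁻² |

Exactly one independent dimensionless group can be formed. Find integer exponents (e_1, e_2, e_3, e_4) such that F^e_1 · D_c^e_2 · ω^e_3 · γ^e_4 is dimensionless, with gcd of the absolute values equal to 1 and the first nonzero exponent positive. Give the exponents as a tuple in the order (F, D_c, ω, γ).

M: e_1·(1) + e_2·(0) + e_3·(0) + e_4·(1) = 0
L: e_1·(1) + e_2·(2) + e_3·(0) + e_4·(0) = 0
T: e_1·(-2) + e_2·(-1) + e_3·(-1) + e_4·(-2) = 0
Solving this homogeneous linear system for the smallest-integer solution (first nonzero entry positive) gives (2, -1, 1, -2).

(2, -1, 1, -2)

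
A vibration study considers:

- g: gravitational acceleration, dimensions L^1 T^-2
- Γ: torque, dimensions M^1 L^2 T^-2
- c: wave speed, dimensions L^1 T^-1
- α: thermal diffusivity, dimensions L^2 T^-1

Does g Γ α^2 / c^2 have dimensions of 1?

no

Sum the exponent of each base dimension across the product:
  M: [g]_M + [Γ]_M − 2·[c]_M + 2·[α]_M = (0) + (1) − 2·(0) + 2·(0) = 1
  L: [g]_L + [Γ]_L − 2·[c]_L + 2·[α]_L = (1) + (2) − 2·(1) + 2·(2) = 5
  T: [g]_T + [Γ]_T − 2·[c]_T + 2·[α]_T = (-2) + (-2) − 2·(-1) + 2·(-1) = -4
Net dimensions [M L⁵ T⁻⁴] ≠ [1] — not dimensionless.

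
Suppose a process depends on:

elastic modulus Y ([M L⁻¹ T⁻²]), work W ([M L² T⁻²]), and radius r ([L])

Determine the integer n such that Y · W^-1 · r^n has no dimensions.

3

Balance the L exponent: (1)·n from r, plus (-1) − (2) = -3 from the rest, must sum to zero.
n − 3 = 0, so n = 3.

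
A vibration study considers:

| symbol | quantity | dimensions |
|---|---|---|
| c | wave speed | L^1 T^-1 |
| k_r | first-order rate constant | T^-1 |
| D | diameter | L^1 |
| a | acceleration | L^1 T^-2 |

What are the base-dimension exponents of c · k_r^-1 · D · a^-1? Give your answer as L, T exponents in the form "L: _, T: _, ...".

L: 1, T: 2

Collect each base-dimension exponent across the product:
  L: (1) − (0) + (1) − (1) = 1
  T: (-1) − (-1) + (0) − (-2) = 2
So the dimensions are [L T²].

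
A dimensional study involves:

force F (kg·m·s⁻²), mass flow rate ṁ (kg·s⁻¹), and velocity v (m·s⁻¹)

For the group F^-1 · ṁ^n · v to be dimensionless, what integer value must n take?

1

Balance the M exponent: (1)·n from ṁ, plus −(1) + (0) = -1 from the rest, must sum to zero.
n − 1 = 0, so n = 1.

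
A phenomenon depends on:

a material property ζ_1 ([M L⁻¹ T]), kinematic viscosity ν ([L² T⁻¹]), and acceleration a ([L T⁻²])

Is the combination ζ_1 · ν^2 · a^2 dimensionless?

no

Sum the exponent of each base dimension across the product:
  M: [ζ_1]_M + 2·[ν]_M + 2·[a]_M = (1) + 2·(0) + 2·(0) = 1
  L: [ζ_1]_L + 2·[ν]_L + 2·[a]_L = (-1) + 2·(2) + 2·(1) = 5
  T: [ζ_1]_T + 2·[ν]_T + 2·[a]_T = (1) + 2·(-1) + 2·(-2) = -5
Net dimensions [M L⁵ T⁻⁵] ≠ [1] — not dimensionless.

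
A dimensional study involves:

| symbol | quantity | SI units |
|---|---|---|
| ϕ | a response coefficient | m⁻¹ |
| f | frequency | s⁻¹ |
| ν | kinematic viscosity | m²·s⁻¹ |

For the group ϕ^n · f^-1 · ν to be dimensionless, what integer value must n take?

Balance the L exponent: (-1)·n from ϕ, plus −(0) + (2) = 2 from the rest, must sum to zero.
−n + 2 = 0, so n = 2.

2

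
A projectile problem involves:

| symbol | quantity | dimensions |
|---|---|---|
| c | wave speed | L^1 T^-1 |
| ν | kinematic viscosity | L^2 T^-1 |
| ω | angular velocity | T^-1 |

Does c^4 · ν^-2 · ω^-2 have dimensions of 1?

Sum the exponent of each base dimension across the product:
  L: 4·[c]_L − 2·[ν]_L − 2·[ω]_L = 4·(1) − 2·(2) − 2·(0) = 0
  T: 4·[c]_T − 2·[ν]_T − 2·[ω]_T = 4·(-1) − 2·(-1) − 2·(-1) = 0
All base exponents vanish — dimensionless.

yes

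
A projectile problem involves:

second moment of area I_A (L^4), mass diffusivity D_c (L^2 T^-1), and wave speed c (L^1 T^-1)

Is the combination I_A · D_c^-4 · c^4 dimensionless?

Sum the exponent of each base dimension across the product:
  M: [I_A]_M − 4·[D_c]_M + 4·[c]_M = (0) − 4·(0) + 4·(0) = 0
  L: [I_A]_L − 4·[D_c]_L + 4·[c]_L = (4) − 4·(2) + 4·(1) = 0
  T: [I_A]_T − 4·[D_c]_T + 4·[c]_T = (0) − 4·(-1) + 4·(-1) = 0
All base exponents vanish — dimensionless.

yes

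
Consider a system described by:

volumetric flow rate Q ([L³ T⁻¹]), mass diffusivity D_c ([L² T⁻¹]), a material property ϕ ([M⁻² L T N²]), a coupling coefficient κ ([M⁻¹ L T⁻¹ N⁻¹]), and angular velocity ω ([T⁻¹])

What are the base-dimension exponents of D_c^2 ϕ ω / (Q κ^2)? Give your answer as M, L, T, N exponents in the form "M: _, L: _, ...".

Collect each base-dimension exponent across the product:
  M: −(0) + 2·(0) + (-2) − 2·(-1) + (0) = 0
  L: −(3) + 2·(2) + (1) − 2·(1) + (0) = 0
  T: −(-1) + 2·(-1) + (1) − 2·(-1) + (-1) = 1
  N: −(0) + 2·(0) + (2) − 2·(-1) + (0) = 4
So the dimensions are [T N⁴].

M: 0, L: 0, T: 1, N: 4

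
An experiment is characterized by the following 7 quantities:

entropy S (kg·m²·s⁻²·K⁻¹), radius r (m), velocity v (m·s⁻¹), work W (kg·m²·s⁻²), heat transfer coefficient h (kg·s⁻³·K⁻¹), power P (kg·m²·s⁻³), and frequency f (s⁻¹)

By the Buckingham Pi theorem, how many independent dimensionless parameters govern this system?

There are 7 variables and 4 base dimensions (M, L, T, Θ).
The dimension matrix has rank 4.
Independent dimensionless groups: 7 − 4 = 3.

3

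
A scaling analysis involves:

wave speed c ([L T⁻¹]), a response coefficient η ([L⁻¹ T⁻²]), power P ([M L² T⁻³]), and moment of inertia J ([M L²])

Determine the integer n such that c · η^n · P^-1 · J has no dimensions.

1

Balance the L exponent: (-1)·n from η, plus (1) − (2) + (2) = 1 from the rest, must sum to zero.
−n + 1 = 0, so n = 1.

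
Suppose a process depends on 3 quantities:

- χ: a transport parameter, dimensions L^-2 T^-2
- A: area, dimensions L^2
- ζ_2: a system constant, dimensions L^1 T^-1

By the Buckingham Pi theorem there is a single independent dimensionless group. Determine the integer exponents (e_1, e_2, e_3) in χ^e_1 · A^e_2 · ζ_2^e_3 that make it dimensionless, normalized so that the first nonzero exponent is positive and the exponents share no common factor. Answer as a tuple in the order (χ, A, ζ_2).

(1, 2, -2)

L: e_1·(-2) + e_2·(2) + e_3·(1) = 0
T: e_1·(-2) + e_2·(0) + e_3·(-1) = 0
Solving this homogeneous linear system for the smallest-integer solution (first nonzero entry positive) gives (1, 2, -2).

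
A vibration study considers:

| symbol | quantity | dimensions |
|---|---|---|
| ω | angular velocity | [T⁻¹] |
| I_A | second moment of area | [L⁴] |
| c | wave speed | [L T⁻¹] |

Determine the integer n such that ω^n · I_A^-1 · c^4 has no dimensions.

-4

Balance the T exponent: (-1)·n from ω, plus −(0) + 4·(-1) = -4 from the rest, must sum to zero.
−n − 4 = 0, so n = -4.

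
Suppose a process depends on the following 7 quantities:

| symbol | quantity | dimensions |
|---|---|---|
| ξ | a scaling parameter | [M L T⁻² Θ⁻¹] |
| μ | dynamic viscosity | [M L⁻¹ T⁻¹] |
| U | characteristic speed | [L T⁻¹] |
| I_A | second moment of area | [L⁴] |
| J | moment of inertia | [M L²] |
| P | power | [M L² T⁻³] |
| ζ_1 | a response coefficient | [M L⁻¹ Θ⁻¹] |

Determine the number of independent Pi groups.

3

There are 7 variables and 4 base dimensions (M, L, T, Θ).
The dimension matrix has rank 4.
Independent dimensionless groups: 7 − 4 = 3.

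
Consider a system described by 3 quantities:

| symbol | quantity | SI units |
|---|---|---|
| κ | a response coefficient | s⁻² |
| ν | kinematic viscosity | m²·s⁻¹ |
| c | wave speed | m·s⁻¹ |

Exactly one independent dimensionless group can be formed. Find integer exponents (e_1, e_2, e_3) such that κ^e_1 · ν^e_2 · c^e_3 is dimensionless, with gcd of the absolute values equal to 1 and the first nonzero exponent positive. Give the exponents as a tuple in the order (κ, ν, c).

(1, 2, -4)

L: e_1·(0) + e_2·(2) + e_3·(1) = 0
T: e_1·(-2) + e_2·(-1) + e_3·(-1) = 0
Solving this homogeneous linear system for the smallest-integer solution (first nonzero entry positive) gives (1, 2, -4).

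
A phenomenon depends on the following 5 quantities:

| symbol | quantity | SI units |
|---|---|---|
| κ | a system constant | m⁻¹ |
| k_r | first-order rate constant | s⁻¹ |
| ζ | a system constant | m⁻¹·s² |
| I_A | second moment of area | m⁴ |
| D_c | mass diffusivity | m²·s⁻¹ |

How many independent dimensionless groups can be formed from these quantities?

There are 5 variables and 2 base dimensions (L, T).
The dimension matrix has rank 2.
Independent dimensionless groups: 5 − 2 = 3.

3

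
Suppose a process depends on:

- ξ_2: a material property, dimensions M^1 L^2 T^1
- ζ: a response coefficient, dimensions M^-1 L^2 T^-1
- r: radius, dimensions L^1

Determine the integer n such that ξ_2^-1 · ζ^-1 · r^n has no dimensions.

Balance the L exponent: (1)·n from r, plus −(2) − (2) = -4 from the rest, must sum to zero.
n − 4 = 0, so n = 4.

4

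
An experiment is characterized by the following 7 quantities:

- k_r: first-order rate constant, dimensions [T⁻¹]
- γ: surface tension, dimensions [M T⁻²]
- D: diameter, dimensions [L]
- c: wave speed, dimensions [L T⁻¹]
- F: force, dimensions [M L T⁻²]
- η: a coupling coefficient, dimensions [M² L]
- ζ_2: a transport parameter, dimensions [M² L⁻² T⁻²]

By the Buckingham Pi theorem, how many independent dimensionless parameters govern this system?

4

There are 7 variables and 3 base dimensions (M, L, T).
The dimension matrix has rank 3.
Independent dimensionless groups: 7 − 3 = 4.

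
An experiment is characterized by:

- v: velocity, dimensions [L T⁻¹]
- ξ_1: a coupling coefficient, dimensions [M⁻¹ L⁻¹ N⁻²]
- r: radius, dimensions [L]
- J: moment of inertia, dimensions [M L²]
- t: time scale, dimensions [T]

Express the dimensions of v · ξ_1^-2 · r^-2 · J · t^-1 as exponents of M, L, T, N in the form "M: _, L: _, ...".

Collect each base-dimension exponent across the product:
  M: (0) − 2·(-1) − 2·(0) + (1) − (0) = 3
  L: (1) − 2·(-1) − 2·(1) + (2) − (0) = 3
  T: (-1) − 2·(0) − 2·(0) + (0) − (1) = -2
  N: (0) − 2·(-2) − 2·(0) + (0) − (0) = 4
So the dimensions are [M³ L³ T⁻² N⁴].

M: 3, L: 3, T: -2, N: 4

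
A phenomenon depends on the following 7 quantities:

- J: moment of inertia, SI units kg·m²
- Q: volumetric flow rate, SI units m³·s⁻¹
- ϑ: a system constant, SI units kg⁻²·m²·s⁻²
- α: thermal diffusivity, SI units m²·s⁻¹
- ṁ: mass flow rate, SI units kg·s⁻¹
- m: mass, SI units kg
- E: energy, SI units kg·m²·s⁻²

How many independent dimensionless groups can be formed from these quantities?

4

There are 7 variables and 3 base dimensions (M, L, T).
The dimension matrix has rank 3.
Independent dimensionless groups: 7 − 3 = 4.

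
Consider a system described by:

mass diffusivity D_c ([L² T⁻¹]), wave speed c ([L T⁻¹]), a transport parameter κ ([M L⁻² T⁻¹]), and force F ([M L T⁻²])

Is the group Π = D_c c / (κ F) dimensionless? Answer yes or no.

no

Sum the exponent of each base dimension across the product:
  M: [D_c]_M + [c]_M − [κ]_M − [F]_M = (0) + (0) − (1) − (1) = -2
  L: [D_c]_L + [c]_L − [κ]_L − [F]_L = (2) + (1) − (-2) − (1) = 4
  T: [D_c]_T + [c]_T − [κ]_T − [F]_T = (-1) + (-1) − (-1) − (-2) = 1
Net dimensions [M⁻² L⁴ T] ≠ [1] — not dimensionless.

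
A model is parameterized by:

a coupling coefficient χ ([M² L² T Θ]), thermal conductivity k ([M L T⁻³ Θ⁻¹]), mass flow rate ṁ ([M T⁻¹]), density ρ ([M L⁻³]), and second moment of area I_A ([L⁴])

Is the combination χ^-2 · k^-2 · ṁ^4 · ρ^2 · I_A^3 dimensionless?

yes

Sum the exponent of each base dimension across the product:
  M: −2·[χ]_M − 2·[k]_M + 4·[ṁ]_M + 2·[ρ]_M + 3·[I_A]_M = −2·(2) − 2·(1) + 4·(1) + 2·(1) + 3·(0) = 0
  L: −2·[χ]_L − 2·[k]_L + 4·[ṁ]_L + 2·[ρ]_L + 3·[I_A]_L = −2·(2) − 2·(1) + 4·(0) + 2·(-3) + 3·(4) = 0
  T: −2·[χ]_T − 2·[k]_T + 4·[ṁ]_T + 2·[ρ]_T + 3·[I_A]_T = −2·(1) − 2·(-3) + 4·(-1) + 2·(0) + 3·(0) = 0
  Θ: −2·[χ]_Θ − 2·[k]_Θ + 4·[ṁ]_Θ + 2·[ρ]_Θ + 3·[I_A]_Θ = −2·(1) − 2·(-1) + 4·(0) + 2·(0) + 3·(0) = 0
All base exponents vanish — dimensionless.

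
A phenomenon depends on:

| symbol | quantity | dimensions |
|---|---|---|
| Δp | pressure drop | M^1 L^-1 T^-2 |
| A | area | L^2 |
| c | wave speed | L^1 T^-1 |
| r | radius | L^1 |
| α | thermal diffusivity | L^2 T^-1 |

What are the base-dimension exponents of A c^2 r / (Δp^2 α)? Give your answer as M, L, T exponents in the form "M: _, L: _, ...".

Collect each base-dimension exponent across the product:
  M: −2·(1) + (0) + 2·(0) + (0) − (0) = -2
  L: −2·(-1) + (2) + 2·(1) + (1) − (2) = 5
  T: −2·(-2) + (0) + 2·(-1) + (0) − (-1) = 3
So the dimensions are [M⁻² L⁵ T³].

M: -2, L: 5, T: 3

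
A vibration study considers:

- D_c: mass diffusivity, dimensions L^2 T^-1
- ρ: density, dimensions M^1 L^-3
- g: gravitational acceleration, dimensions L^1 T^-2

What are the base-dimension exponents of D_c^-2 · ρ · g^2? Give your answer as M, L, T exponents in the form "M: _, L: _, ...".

M: 1, L: -5, T: -2

Collect each base-dimension exponent across the product:
  M: −2·(0) + (1) + 2·(0) = 1
  L: −2·(2) + (-3) + 2·(1) = -5
  T: −2·(-1) + (0) + 2·(-2) = -2
So the dimensions are [M L⁻⁵ T⁻²].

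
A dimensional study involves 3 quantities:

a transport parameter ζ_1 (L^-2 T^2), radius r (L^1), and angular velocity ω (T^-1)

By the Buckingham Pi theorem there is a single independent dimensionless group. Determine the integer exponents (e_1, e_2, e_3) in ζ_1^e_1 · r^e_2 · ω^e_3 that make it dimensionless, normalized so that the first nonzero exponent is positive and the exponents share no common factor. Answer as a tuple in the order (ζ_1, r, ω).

(1, 2, 2)

L: e_1·(-2) + e_2·(1) + e_3·(0) = 0
T: e_1·(2) + e_2·(0) + e_3·(-1) = 0
Solving this homogeneous linear system for the smallest-integer solution (first nonzero entry positive) gives (1, 2, 2).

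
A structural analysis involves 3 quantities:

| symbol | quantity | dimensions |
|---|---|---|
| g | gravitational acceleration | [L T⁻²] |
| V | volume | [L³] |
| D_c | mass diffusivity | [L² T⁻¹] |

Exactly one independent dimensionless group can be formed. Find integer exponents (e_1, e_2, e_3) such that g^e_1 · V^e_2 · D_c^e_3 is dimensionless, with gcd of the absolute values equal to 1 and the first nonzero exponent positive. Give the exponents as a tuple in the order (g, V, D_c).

(1, 1, -2)

L: e_1·(1) + e_2·(3) + e_3·(2) = 0
T: e_1·(-2) + e_2·(0) + e_3·(-1) = 0
Solving this homogeneous linear system for the smallest-integer solution (first nonzero entry positive) gives (1, 1, -2).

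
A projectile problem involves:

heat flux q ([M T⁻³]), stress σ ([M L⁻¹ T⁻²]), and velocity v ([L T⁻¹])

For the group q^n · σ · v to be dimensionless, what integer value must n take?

-1

Balance the M exponent: (1)·n from q, plus (1) + (0) = 1 from the rest, must sum to zero.
n + 1 = 0, so n = -1.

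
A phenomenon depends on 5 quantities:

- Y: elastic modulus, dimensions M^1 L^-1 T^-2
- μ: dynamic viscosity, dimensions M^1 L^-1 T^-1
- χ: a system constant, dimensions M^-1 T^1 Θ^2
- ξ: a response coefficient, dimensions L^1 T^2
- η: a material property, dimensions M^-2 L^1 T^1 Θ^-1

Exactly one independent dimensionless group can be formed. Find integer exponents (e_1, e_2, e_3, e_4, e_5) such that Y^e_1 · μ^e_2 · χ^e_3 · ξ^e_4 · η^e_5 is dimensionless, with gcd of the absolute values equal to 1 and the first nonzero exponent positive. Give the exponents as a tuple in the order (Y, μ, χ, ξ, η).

M: e_1·(1) + e_2·(1) + e_3·(-1) + e_4·(0) + e_5·(-2) = 0
L: e_1·(-1) + e_2·(-1) + e_3·(0) + e_4·(1) + e_5·(1) = 0
T: e_1·(-2) + e_2·(-1) + e_3·(1) + e_4·(2) + e_5·(1) = 0
Θ: e_1·(0) + e_2·(0) + e_3·(2) + e_4·(0) + e_5·(-1) = 0
Solving this homogeneous linear system for the smallest-integer solution (first nonzero entry positive) gives (4, 1, 1, 3, 2).

(4, 1, 1, 3, 2)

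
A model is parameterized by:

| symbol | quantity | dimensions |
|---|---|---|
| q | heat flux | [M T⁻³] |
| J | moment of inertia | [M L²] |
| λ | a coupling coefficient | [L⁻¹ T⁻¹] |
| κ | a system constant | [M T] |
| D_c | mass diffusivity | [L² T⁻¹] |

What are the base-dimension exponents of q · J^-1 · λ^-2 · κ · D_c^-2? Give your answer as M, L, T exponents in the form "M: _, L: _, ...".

M: 1, L: -4, T: 2

Collect each base-dimension exponent across the product:
  M: (1) − (1) − 2·(0) + (1) − 2·(0) = 1
  L: (0) − (2) − 2·(-1) + (0) − 2·(2) = -4
  T: (-3) − (0) − 2·(-1) + (1) − 2·(-1) = 2
So the dimensions are [M L⁻⁴ T²].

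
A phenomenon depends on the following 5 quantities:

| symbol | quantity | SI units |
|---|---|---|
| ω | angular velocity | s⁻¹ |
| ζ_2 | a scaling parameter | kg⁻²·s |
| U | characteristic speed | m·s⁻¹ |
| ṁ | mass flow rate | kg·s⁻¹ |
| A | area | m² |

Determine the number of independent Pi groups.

2

There are 5 variables and 3 base dimensions (M, L, T).
The dimension matrix has rank 3.
Independent dimensionless groups: 5 − 3 = 2.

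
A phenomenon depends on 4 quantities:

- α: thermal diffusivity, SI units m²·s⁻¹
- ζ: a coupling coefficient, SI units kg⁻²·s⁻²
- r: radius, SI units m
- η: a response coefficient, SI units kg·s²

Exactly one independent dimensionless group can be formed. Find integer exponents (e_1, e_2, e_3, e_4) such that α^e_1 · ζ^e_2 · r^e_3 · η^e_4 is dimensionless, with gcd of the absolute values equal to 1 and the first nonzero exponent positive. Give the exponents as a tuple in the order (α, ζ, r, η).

M: e_1·(0) + e_2·(-2) + e_3·(0) + e_4·(1) = 0
L: e_1·(2) + e_2·(0) + e_3·(1) + e_4·(0) = 0
T: e_1·(-1) + e_2·(-2) + e_3·(0) + e_4·(2) = 0
Solving this homogeneous linear system for the smallest-integer solution (first nonzero entry positive) gives (2, 1, -4, 2).

(2, 1, -4, 2)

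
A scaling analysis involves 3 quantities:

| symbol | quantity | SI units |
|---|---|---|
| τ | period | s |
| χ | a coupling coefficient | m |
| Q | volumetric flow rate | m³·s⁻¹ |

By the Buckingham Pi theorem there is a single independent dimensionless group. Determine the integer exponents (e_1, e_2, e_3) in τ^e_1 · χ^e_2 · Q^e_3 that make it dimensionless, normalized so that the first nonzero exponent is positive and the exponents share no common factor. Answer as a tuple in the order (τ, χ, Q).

L: e_1·(0) + e_2·(1) + e_3·(3) = 0
T: e_1·(1) + e_2·(0) + e_3·(-1) = 0
Solving this homogeneous linear system for the smallest-integer solution (first nonzero entry positive) gives (1, -3, 1).

(1, -3, 1)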